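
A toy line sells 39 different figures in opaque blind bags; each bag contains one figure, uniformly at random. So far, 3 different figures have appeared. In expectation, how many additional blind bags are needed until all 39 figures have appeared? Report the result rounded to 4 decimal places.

162.8078

With k distinct figures already seen, the next new one takes an expected 39/(39-k) blind bags.
Sum over k = 3,...,38: E = 39/36 + 39/35 + 39/34 + ... + 39/2 + 39/1 = 162.80781.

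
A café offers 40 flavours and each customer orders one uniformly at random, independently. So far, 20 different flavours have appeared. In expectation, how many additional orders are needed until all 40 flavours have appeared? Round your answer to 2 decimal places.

With k distinct flavours already seen, the next new one takes an expected 40/(40-k) orders.
Sum over k = 20,...,39: E = 40/20 + 40/19 + 40/18 + ... + 40/2 + 40/1 = 143.910.

143.91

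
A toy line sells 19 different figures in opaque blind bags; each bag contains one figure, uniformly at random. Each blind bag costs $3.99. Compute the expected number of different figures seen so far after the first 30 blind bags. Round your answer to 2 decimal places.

For each figure, P(seen in 30 blind bags) = 1 - (18/19)^30 = 0.802.
By linearity of expectation, E[distinct seen] = 19·(1 - (18/19)^30) = 15.247.

15.25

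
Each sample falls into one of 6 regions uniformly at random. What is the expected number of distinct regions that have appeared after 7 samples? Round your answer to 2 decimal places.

For each region, P(seen in 7 samples) = 1 - (5/6)^7 = 0.721.
By linearity of expectation, E[distinct seen] = 6·(1 - (5/6)^7) = 4.326.

4.33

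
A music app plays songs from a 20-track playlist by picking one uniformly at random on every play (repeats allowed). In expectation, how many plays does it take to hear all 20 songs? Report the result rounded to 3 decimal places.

71.955

Split into phases: going from k distinct to k+1 distinct takes on average 20/(20-k) plays.
E[T] = 20/20 + 20/19 + 20/18 + ... + 20/2 + 20/1 = 20·H_{20}.
H_{20} = 3.5977, so E[T] = 71.9548.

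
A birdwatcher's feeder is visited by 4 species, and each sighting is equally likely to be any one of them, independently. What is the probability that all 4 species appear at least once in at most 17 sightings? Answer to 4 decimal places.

0.9700

By inclusion–exclusion over which species are missing,
P(all seen) = Σ_{j=0}^{4} (-1)^j C(4,j)((4-j)/4)^17
= 1.00000 - 0.03007 + 0.00005 - 0.00000 + 0.00000
= 0.96998.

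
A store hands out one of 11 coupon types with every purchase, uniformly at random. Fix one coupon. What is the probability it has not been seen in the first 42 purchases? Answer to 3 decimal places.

Each purchase misses the fixed coupon with probability (11-1)/11 = 10/11, independently.
P(still missing after 42) = (10/11)^42 = 0.0183.

0.018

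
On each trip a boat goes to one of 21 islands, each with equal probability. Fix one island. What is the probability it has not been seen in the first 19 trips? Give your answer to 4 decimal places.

0.3957

Each trip misses the fixed island with probability (21-1)/21 = 20/21, independently.
P(still missing after 19) = (20/21)^19 = 0.39573.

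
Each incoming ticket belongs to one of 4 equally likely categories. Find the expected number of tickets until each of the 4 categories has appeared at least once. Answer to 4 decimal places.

The wait to go from k to k+1 distinct categories is geometric with mean 4/(4-k).
E[T] = 4/4 + 4/3 + 4/2 + 4/1 = 4·H_{4}.
H_{4} = 2.08333, so E[T] = 8.33333.

8.3333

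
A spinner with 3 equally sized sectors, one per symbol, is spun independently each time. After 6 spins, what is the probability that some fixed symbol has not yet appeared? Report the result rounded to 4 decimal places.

0.0878

Each spin misses the fixed symbol with probability (3-1)/3 = 2/3, independently.
P(still missing after 6) = (2/3)^6 = 0.08779.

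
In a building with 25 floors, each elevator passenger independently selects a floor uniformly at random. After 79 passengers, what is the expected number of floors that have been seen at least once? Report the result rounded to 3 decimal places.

For each floor, P(seen in 79 passengers) = 1 - (24/25)^79 = 0.9602.
By linearity of expectation, E[distinct seen] = 25·(1 - (24/25)^79) = 24.0060.

24.006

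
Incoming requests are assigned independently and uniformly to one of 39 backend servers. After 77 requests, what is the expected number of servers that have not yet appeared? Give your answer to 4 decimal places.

For each server, P(unseen after 77) = (38/39)^77 = 0.13532.
By linearity of expectation, E[unseen] = 39·(38/39)^77 = 5.27748.

5.2775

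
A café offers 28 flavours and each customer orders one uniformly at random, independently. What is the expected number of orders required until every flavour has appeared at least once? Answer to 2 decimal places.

109.96

Split into phases: going from k distinct to k+1 distinct takes on average 28/(28-k) orders.
E[T] = 28/28 + 28/27 + 28/26 + ... + 28/2 + 28/1 = 28·H_{28}.
H_{28} = 3.927, so E[T] = 109.961.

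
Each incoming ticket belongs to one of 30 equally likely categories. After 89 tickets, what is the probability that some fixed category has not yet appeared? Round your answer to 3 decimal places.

On each ticket the fixed category fails to appear with probability 29/30.
P(still missing after 89) = (29/30)^89 = 0.0489.

0.049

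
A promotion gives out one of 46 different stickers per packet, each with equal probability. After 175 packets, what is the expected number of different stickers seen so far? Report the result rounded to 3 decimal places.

45.018

For each sticker, P(seen in 175 packets) = 1 - (45/46)^175 = 0.9786.
By linearity of expectation, E[distinct seen] = 46·(1 - (45/46)^175) = 45.0175.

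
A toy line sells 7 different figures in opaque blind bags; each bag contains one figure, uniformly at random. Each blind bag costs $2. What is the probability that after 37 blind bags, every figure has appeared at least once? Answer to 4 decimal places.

0.9767

By inclusion–exclusion over which figures are missing,
P(all seen) = Σ_{j=0}^{7} (-1)^j C(7,j)((7-j)/7)^37
= 1.00000 - 0.02334 + 0.00008 - 0.00000 + 0.00000 - 0.00000 + 0.00000 - 0.00000
= 0.97674.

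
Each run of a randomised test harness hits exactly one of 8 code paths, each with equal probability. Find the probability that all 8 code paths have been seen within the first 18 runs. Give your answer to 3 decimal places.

0.423

Let A_i be the event that code path i is missing after 18 runs. By inclusion–exclusion on the A_i,
P(all seen) = Σ_{j=0}^{8} (-1)^j C(8,j)((8-j)/8)^18
= 1.0000 - 0.7232 + 0.1579 - 0.0119 + 0.0003 - 0.0000 + 0.0000 - 0.0000 + 0.0000
= 0.4231.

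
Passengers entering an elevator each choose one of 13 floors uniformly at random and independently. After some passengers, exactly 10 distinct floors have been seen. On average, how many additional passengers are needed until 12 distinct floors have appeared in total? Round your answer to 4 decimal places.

10.8333

The wait to go from k to k+1 distinct floors is geometric with mean 13/(13-k).
Sum over k = 10,...,11: E = 13/3 + 13/2 = 10.83333.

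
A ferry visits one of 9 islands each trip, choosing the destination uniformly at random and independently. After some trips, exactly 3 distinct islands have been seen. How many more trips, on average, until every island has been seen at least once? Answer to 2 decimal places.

From k distinct to k+1 distinct takes on average 9/(9-k) trips.
Sum over k = 3,...,8: E = 9/6 + 9/5 + 9/4 + 9/3 + 9/2 + 9/1 = 22.050.

22.05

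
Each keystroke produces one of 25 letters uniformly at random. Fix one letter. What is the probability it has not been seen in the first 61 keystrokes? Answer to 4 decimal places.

0.0829

Each keystroke misses the fixed letter with probability (25-1)/25 = 24/25, independently.
P(still missing after 61) = (24/25)^61 = 0.08290.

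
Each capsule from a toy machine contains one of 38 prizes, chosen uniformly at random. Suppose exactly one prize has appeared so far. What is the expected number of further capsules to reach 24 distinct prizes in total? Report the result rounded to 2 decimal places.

With k distinct prizes already seen, the next new one takes an expected 38/(38-k) capsules.
Sum over k = 1,...,23: E = 38/37 + 38/36 + 38/35 + ... + 38/16 + 38/15 = 36.101.

36.10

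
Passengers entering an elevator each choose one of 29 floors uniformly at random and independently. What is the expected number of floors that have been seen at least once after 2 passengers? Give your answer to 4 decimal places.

For each floor, P(seen in 2 passengers) = 1 - (28/29)^2 = 0.06778.
By linearity of expectation, E[distinct seen] = 29·(1 - (28/29)^2) = 1.96552.

1.9655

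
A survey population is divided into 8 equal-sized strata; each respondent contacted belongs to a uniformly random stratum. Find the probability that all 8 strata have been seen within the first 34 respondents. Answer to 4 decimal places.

By inclusion–exclusion over which strata are missing,
P(all seen) = Σ_{j=0}^{8} (-1)^j C(8,j)((8-j)/8)^34
= 1.00000 - 0.08538 + 0.00158 - 0.00001 + 0.00000 - 0.00000 + 0.00000 - 0.00000 + 0.00000
= 0.91619.

0.9162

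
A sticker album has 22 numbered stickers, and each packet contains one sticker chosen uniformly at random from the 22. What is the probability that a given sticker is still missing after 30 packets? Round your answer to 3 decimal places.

On each packet the fixed sticker fails to appear with probability 21/22.
P(still missing after 30) = (21/22)^30 = 0.2477.

0.248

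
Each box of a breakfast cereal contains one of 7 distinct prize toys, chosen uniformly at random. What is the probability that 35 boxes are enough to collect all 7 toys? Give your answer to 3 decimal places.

Let A_i be the event that toy i is missing after 35 boxes. By inclusion–exclusion on the A_i,
P(all seen) = Σ_{j=0}^{7} (-1)^j C(7,j)((7-j)/7)^35
= 1.0000 - 0.0318 + 0.0002 - 0.0000 + 0.0000 - 0.0000 + 0.0000 - 0.0000
= 0.9684.

0.968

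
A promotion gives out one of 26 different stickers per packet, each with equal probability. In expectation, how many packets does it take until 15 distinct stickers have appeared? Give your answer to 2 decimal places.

21.70

With k distinct stickers already seen, the next new one arrives after an expected 26/(26-k) packets.
Sum over k = 0,...,14: E = 26/26 + 26/25 + 26/24 + ... + 26/13 + 26/12 = 21.698.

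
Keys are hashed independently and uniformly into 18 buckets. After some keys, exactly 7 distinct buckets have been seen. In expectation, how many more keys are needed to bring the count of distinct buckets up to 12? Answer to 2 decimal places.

The wait to go from k to k+1 distinct buckets is geometric with mean 18/(18-k).
Sum over k = 7,...,11: E = 18/11 + 18/10 + 18/9 + 18/8 + 18/7 = 10.258.

10.26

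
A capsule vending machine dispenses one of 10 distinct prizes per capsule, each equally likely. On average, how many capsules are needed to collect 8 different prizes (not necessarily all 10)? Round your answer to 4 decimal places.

14.2897

Going from k to k+1 distinct takes a geometric number of capsules with mean 10/(10-k).
Sum over k = 0,...,7: E = 10/10 + 10/9 + 10/8 + ... + 10/4 + 10/3 = 14.28968.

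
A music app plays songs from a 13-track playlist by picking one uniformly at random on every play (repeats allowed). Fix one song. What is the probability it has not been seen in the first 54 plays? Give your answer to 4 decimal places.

On each play the fixed song fails to appear with probability 12/13.
P(still missing after 54) = (12/13)^54 = 0.01327.

0.0133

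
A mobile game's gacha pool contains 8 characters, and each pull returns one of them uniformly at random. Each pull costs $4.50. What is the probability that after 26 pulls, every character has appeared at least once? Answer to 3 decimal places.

Let A_i be the event that character i is missing after 26 pulls. By inclusion–exclusion on the A_i,
P(all seen) = Σ_{j=0}^{8} (-1)^j C(8,j)((8-j)/8)^26
= 1.0000 - 0.2485 + 0.0158 - 0.0003 + 0.0000 - 0.0000 + 0.0000 - 0.0000 + 0.0000
= 0.7670.

0.767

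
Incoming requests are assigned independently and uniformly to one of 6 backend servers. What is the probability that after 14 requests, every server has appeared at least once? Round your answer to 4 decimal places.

0.5828

By inclusion–exclusion over which servers are missing,
P(all seen) = Σ_{j=0}^{6} (-1)^j C(6,j)((6-j)/6)^14
= 1.00000 - 0.46732 + 0.05138 - 0.00122 + 0.00000 - 0.00000 + 0.00000
= 0.58285.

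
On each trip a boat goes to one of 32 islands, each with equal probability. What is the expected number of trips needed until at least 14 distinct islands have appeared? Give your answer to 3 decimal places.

Going from k to k+1 distinct takes a geometric number of trips with mean 32/(32-k).
Sum over k = 0,...,13: E = 32/32 + 32/31 + 32/30 + ... + 32/20 + 32/19 = 18.0284.

18.028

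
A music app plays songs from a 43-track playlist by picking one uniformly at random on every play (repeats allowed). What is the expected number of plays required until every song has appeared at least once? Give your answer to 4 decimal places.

187.0499

The wait to go from k to k+1 distinct songs is geometric with mean 43/(43-k).
E[T] = 43/43 + 43/42 + 43/41 + ... + 43/2 + 43/1 = 43·H_{43}.
H_{43} = 4.35000, so E[T] = 187.04994.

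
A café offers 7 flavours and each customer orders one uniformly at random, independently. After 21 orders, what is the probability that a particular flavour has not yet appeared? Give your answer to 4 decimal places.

Each order misses the fixed flavour with probability (7-1)/7 = 6/7, independently.
P(still missing after 21) = (6/7)^21 = 0.03928.

0.0393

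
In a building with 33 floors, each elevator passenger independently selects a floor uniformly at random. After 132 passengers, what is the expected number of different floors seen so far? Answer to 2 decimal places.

32.43

For each floor, P(seen in 132 passengers) = 1 - (32/33)^132 = 0.983.
By linearity of expectation, E[distinct seen] = 33·(1 - (32/33)^132) = 32.432.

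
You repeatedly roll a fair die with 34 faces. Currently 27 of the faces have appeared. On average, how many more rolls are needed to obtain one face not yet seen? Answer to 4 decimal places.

4.8571

The number of rolls until the next new face is geometric with success probability 7/34, so its mean is 34/7.
E = 34/7 = 4.85714.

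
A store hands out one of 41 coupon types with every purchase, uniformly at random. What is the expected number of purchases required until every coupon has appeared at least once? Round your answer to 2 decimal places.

Split into phases: going from k distinct to k+1 distinct takes on average 41/(41-k) purchases.
E[T] = 41/41 + 41/40 + 41/39 + ... + 41/2 + 41/1 = 41·H_{41}.
H_{41} = 4.303, so E[T] = 176.420.

176.42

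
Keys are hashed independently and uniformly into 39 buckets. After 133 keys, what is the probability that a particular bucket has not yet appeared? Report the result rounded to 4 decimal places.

On each key the fixed bucket fails to appear with probability 38/39.
P(still missing after 133) = (38/39)^133 = 0.03160.

0.0316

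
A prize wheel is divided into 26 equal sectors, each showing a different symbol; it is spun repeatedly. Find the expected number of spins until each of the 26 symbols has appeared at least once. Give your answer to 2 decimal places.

The wait to go from k to k+1 distinct symbols is geometric with mean 26/(26-k).
E[T] = 26/26 + 26/25 + 26/24 + ... + 26/2 + 26/1 = 26·H_{26}.
H_{26} = 3.854, so E[T] = 100.215.

100.21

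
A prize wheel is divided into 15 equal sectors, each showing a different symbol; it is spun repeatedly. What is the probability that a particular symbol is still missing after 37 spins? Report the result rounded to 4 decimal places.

On each spin the fixed symbol fails to appear with probability 14/15.
P(still missing after 37) = (14/15)^37 = 0.07787.

0.0779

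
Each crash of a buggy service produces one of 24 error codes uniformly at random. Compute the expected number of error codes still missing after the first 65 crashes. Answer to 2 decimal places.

1.51

For each error code, P(unseen after 65) = (23/24)^65 = 0.063.
By linearity of expectation, E[unseen] = 24·(23/24)^65 = 1.509.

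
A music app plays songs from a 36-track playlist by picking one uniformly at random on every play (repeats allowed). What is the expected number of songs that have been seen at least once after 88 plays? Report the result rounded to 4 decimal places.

For each song, P(seen in 88 plays) = 1 - (35/36)^88 = 0.91618.
By linearity of expectation, E[distinct seen] = 36·(1 - (35/36)^88) = 32.98234.

32.9823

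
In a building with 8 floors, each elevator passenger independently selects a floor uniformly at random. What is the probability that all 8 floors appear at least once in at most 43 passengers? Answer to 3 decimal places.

0.974

Let A_i be the event that floor i is missing after 43 passengers. By inclusion–exclusion on the A_i,
P(all seen) = Σ_{j=0}^{8} (-1)^j C(8,j)((8-j)/8)^43
= 1.0000 - 0.0257 + 0.0001 - 0.0000 + 0.0000 - 0.0000 + 0.0000 - 0.0000 + 0.0000
= 0.9744.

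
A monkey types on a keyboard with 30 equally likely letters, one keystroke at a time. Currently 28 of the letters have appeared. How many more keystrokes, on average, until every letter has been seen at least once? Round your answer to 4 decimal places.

From k distinct to k+1 distinct takes on average 30/(30-k) keystrokes.
Sum over k = 28,...,29: E = 30/2 + 30/1 = 45.00000.

45.0000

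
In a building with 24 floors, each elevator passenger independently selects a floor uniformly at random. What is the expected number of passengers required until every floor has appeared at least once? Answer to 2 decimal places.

After k distinct floors have appeared, the next passenger gives a new one with probability (24-k)/24, so the expected wait for the (k+1)-th is 24/(24-k).
E[T] = 24/24 + 24/23 + 24/22 + ... + 24/2 + 24/1 = 24·H_{24}.
H_{24} = 3.776, so E[T] = 90.623.

90.62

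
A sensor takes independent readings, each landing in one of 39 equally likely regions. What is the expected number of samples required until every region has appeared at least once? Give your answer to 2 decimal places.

The wait to go from k to k+1 distinct regions is geometric with mean 39/(39-k).
E[T] = 39/39 + 39/38 + 39/37 + ... + 39/2 + 39/1 = 39·H_{39}.
H_{39} = 4.254, so E[T] = 165.888.

165.89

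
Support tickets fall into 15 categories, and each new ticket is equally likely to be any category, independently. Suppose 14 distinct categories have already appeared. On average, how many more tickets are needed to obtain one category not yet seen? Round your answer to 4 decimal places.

15.0000

The number of tickets until the next new category is geometric with success probability 1/15, so its mean is 15/1.
E = 15/1 = 15.00000.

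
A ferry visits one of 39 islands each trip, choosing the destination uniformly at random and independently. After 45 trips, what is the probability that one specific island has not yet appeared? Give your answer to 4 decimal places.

0.3107

Each trip misses the fixed island with probability (39-1)/39 = 38/39, independently.
P(still missing after 45) = (38/39)^45 = 0.31071.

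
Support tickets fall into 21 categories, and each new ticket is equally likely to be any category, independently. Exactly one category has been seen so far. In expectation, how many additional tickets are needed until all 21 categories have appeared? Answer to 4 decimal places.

75.5525

From k distinct to k+1 distinct takes on average 21/(21-k) tickets.
Sum over k = 1,...,20: E = 21/20 + 21/19 + 21/18 + ... + 21/2 + 21/1 = 75.55253.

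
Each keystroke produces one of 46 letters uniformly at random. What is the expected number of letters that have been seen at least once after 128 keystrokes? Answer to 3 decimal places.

43.240

For each letter, P(seen in 128 keystrokes) = 1 - (45/46)^128 = 0.9400.
By linearity of expectation, E[distinct seen] = 46·(1 - (45/46)^128) = 43.2397.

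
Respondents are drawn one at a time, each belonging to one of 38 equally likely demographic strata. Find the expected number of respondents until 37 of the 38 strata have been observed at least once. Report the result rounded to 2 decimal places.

With k distinct strata already seen, the next new one arrives after an expected 38/(38-k) respondents.
Sum over k = 0,...,36: E = 38/38 + 38/37 + 38/36 + ... + 38/3 + 38/2 = 122.660.

122.66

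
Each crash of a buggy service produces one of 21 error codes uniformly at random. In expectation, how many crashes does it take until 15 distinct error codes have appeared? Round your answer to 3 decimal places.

With k distinct error codes already seen, the next new one arrives after an expected 21/(21-k) crashes.
Sum over k = 0,...,14: E = 21/21 + 21/20 + 21/19 + ... + 21/8 + 21/7 = 25.1025.

25.103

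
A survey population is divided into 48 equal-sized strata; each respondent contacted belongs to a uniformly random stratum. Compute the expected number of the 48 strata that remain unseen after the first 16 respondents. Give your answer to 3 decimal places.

For each stratum, P(unseen after 16) = (47/48)^16 = 0.7140.
By linearity of expectation, E[unseen] = 48·(47/48)^16 = 34.2726.

34.273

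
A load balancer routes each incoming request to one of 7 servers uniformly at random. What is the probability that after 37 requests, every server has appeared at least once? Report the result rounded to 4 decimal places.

0.9767

Let A_i be the event that server i is missing after 37 requests. By inclusion–exclusion on the A_i,
P(all seen) = Σ_{j=0}^{7} (-1)^j C(7,j)((7-j)/7)^37
= 1.00000 - 0.02334 + 0.00008 - 0.00000 + 0.00000 - 0.00000 + 0.00000 - 0.00000
= 0.97674.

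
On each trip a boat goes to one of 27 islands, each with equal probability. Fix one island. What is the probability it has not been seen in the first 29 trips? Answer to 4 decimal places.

0.3347

Each trip misses the fixed island with probability (27-1)/27 = 26/27, independently.
P(still missing after 29) = (26/27)^29 = 0.33472.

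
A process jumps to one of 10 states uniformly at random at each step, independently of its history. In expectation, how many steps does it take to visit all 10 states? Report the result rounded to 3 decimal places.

29.290

Split into phases: going from k distinct to k+1 distinct takes on average 10/(10-k) steps.
E[T] = 10/10 + 10/9 + 10/8 + ... + 10/2 + 10/1 = 10·H_{10}.
H_{10} = 2.9290, so E[T] = 29.2897.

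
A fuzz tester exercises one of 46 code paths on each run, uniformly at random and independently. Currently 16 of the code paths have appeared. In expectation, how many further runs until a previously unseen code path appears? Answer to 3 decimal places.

1.533

The number of runs until the next new code path is geometric with success probability 30/46, so its mean is 46/30.
E = 46/30 = 1.5333.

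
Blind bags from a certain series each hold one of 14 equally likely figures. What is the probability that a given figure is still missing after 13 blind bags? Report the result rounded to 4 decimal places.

On each blind bag the fixed figure fails to appear with probability 13/14.
P(still missing after 13) = (13/14)^13 = 0.38159.

0.3816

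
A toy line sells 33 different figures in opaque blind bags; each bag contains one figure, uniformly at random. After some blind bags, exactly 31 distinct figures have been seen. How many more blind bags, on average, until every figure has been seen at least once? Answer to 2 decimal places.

The wait to go from k to k+1 distinct figures is geometric with mean 33/(33-k).
Sum over k = 31,...,32: E = 33/2 + 33/1 = 49.500.

49.50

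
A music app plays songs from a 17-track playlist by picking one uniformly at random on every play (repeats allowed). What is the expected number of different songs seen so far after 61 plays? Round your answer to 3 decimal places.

For each song, P(seen in 61 plays) = 1 - (16/17)^61 = 0.9752.
By linearity of expectation, E[distinct seen] = 17·(1 - (16/17)^61) = 16.5789.

16.579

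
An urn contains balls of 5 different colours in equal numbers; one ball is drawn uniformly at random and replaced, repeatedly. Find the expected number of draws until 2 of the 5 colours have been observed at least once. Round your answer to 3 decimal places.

Going from k to k+1 distinct takes a geometric number of draws with mean 5/(5-k).
Sum over k = 0,...,1: E = 5/5 + 5/4 = 2.2500.

2.250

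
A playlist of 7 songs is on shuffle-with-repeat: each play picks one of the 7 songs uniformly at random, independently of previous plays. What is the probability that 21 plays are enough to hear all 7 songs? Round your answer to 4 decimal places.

0.7427

By inclusion–exclusion over which songs are missing,
P(all seen) = Σ_{j=0}^{7} (-1)^j C(7,j)((7-j)/7)^21
= 1.00000 - 0.27493 + 0.01793 - 0.00028 + 0.00000 - 0.00000 + 0.00000 - 0.00000
= 0.74273.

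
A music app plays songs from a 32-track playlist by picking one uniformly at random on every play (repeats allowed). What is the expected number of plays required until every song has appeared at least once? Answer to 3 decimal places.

Split into phases: going from k distinct to k+1 distinct takes on average 32/(32-k) plays.
E[T] = 32/32 + 32/31 + 32/30 + ... + 32/2 + 32/1 = 32·H_{32}.
H_{32} = 4.0585, so E[T] = 129.8718.

129.872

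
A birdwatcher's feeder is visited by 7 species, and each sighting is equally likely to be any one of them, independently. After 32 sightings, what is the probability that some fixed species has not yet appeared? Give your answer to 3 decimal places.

0.007

On each sighting the fixed species fails to appear with probability 6/7.
P(still missing after 32) = (6/7)^32 = 0.0072.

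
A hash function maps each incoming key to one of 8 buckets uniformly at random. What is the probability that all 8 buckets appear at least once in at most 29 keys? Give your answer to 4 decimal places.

0.8401

Let A_i be the event that bucket i is missing after 29 keys. By inclusion–exclusion on the A_i,
P(all seen) = Σ_{j=0}^{8} (-1)^j C(8,j)((8-j)/8)^29
= 1.00000 - 0.16647 + 0.00667 - 0.00007 + 0.00000 - 0.00000 + 0.00000 - 0.00000 + 0.00000
= 0.84013.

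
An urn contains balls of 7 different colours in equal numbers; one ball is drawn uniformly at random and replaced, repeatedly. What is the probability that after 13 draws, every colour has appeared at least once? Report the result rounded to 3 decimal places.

0.297

Let A_i be the event that colour i is missing after 13 draws. By inclusion–exclusion on the A_i,
P(all seen) = Σ_{j=0}^{7} (-1)^j C(7,j)((7-j)/7)^13
= 1.0000 - 0.9436 + 0.2646 - 0.0242 + 0.0006 - 0.0000 + 0.0000 - 0.0000
= 0.2973.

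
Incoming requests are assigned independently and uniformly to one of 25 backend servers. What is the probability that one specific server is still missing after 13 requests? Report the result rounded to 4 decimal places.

0.5882

Each request misses the fixed server with probability (25-1)/25 = 24/25, independently.
P(still missing after 13) = (24/25)^13 = 0.58820.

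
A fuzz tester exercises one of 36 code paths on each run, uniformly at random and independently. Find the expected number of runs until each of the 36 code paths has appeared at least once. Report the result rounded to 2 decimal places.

150.28

Split into phases: going from k distinct to k+1 distinct takes on average 36/(36-k) runs.
E[T] = 36/36 + 36/35 + 36/34 + ... + 36/2 + 36/1 = 36·H_{36}.
H_{36} = 4.175, so E[T] = 150.284.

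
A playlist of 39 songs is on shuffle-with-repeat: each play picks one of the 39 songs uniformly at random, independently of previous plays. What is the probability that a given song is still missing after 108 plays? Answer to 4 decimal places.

0.0605

On each play the fixed song fails to appear with probability 38/39.
P(still missing after 108) = (38/39)^108 = 0.06049.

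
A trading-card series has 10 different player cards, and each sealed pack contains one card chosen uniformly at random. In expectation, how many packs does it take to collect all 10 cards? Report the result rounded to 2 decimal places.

29.29

Split into phases: going from k distinct to k+1 distinct takes on average 10/(10-k) packs.
E[T] = 10/10 + 10/9 + 10/8 + ... + 10/2 + 10/1 = 10·H_{10}.
H_{10} = 2.929, so E[T] = 29.290.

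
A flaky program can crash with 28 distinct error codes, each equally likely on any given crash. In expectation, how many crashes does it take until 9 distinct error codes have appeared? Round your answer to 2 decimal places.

With k distinct error codes already seen, the next new one arrives after an expected 28/(28-k) crashes.
Sum over k = 0,...,8: E = 28/28 + 28/27 + 28/26 + ... + 28/21 + 28/20 = 10.624.

10.62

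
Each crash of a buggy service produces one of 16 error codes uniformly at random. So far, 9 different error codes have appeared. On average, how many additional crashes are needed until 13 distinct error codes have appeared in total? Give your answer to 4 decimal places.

From k distinct to k+1 distinct takes on average 16/(16-k) crashes.
Sum over k = 9,...,12: E = 16/7 + 16/6 + 16/5 + 16/4 = 12.15238.

12.1524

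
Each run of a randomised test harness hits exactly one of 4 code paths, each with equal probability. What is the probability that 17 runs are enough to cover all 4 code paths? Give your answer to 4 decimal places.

Let A_i be the event that code path i is missing after 17 runs. By inclusion–exclusion on the A_i,
P(all seen) = Σ_{j=0}^{4} (-1)^j C(4,j)((4-j)/4)^17
= 1.00000 - 0.03007 + 0.00005 - 0.00000 + 0.00000
= 0.96998.

0.9700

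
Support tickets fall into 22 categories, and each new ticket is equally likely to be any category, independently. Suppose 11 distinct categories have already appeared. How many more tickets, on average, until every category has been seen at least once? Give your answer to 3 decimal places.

From k distinct to k+1 distinct takes on average 22/(22-k) tickets.
Sum over k = 11,...,21: E = 22/11 + 22/10 + 22/9 + ... + 22/2 + 22/1 = 66.4373.

66.437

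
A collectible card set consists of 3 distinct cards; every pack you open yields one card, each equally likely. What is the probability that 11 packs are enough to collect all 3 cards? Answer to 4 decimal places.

0.9653

By inclusion–exclusion over which cards are missing,
P(all seen) = Σ_{j=0}^{3} (-1)^j C(3,j)((3-j)/3)^11
= 1.00000 - 0.03468 + 0.00002 - 0.00000
= 0.96533.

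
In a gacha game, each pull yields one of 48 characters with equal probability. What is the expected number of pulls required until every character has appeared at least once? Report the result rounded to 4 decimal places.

214.0223

After k distinct characters have appeared, the next pull gives a new one with probability (48-k)/48, so the expected wait for the (k+1)-th is 48/(48-k).
E[T] = 48/48 + 48/47 + 48/46 + ... + 48/2 + 48/1 = 48·H_{48}.
H_{48} = 4.45880, so E[T] = 214.02226.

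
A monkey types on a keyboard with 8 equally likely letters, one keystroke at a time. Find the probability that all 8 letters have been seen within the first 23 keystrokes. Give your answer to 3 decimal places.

0.665

Let A_i be the event that letter i is missing after 23 keystrokes. By inclusion–exclusion on the A_i,
P(all seen) = Σ_{j=0}^{8} (-1)^j C(8,j)((8-j)/8)^23
= 1.0000 - 0.3709 + 0.0375 - 0.0011 + 0.0000 - 0.0000 + 0.0000 - 0.0000 + 0.0000
= 0.6654.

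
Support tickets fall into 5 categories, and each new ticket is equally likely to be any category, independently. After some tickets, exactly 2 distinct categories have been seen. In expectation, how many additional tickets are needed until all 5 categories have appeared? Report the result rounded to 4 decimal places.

From k distinct to k+1 distinct takes on average 5/(5-k) tickets.
Sum over k = 2,...,4: E = 5/3 + 5/2 + 5/1 = 9.16667.

9.1667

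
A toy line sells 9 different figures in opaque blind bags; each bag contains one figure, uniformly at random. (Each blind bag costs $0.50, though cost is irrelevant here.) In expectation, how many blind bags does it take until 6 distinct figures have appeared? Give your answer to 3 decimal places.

8.961

Going from k to k+1 distinct takes a geometric number of blind bags with mean 9/(9-k).
Sum over k = 0,...,5: E = 9/9 + 9/8 + 9/7 + 9/6 + 9/5 + 9/4 = 8.9607.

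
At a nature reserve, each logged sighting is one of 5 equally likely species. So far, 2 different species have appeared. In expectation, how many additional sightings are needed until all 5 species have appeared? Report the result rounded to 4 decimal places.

From k distinct to k+1 distinct takes on average 5/(5-k) sightings.
Sum over k = 2,...,4: E = 5/3 + 5/2 + 5/1 = 9.16667.

9.1667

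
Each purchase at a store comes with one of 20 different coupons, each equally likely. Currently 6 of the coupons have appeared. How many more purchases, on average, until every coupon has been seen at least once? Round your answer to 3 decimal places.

From k distinct to k+1 distinct takes on average 20/(20-k) purchases.
Sum over k = 6,...,19: E = 20/14 + 20/13 + 20/12 + ... + 20/2 + 20/1 = 65.0312.

65.031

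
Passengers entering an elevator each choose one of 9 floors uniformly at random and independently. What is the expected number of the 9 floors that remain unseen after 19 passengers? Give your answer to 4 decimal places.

For each floor, P(unseen after 19) = (8/9)^19 = 0.10668.
By linearity of expectation, E[unseen] = 9·(8/9)^19 = 0.96016.

0.9602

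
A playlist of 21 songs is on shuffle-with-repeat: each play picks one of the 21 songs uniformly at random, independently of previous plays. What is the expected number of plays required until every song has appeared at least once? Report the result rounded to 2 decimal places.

76.55

Split into phases: going from k distinct to k+1 distinct takes on average 21/(21-k) plays.
E[T] = 21/21 + 21/20 + 21/19 + ... + 21/2 + 21/1 = 21·H_{21}.
H_{21} = 3.645, so E[T] = 76.553.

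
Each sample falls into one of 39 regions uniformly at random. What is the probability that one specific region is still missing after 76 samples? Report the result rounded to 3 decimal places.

Each sample misses the fixed region with probability (39-1)/39 = 38/39, independently.
P(still missing after 76) = (38/39)^76 = 0.1389.

0.139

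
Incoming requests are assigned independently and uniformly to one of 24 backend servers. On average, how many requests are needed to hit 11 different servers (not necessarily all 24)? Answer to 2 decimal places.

14.30

Going from k to k+1 distinct takes a geometric number of requests with mean 24/(24-k).
Sum over k = 0,...,10: E = 24/24 + 24/23 + 24/22 + ... + 24/15 + 24/14 = 14.300.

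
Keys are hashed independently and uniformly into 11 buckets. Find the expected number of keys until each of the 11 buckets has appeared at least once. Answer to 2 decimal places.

33.22

After k distinct buckets have appeared, the next key gives a new one with probability (11-k)/11, so the expected wait for the (k+1)-th is 11/(11-k).
E[T] = 11/11 + 11/10 + 11/9 + ... + 11/2 + 11/1 = 11·H_{11}.
H_{11} = 3.020, so E[T] = 33.219.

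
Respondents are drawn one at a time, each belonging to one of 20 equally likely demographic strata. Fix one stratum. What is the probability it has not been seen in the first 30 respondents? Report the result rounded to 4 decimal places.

Each respondent misses the fixed stratum with probability (20-1)/20 = 19/20, independently.
P(still missing after 30) = (19/20)^30 = 0.21464.

0.2146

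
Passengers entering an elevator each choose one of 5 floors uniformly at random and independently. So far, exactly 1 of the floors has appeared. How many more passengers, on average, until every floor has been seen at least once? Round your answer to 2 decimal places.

10.42

With k distinct floors already seen, the next new one takes an expected 5/(5-k) passengers.
Sum over k = 1,...,4: E = 5/4 + 5/3 + 5/2 + 5/1 = 10.417.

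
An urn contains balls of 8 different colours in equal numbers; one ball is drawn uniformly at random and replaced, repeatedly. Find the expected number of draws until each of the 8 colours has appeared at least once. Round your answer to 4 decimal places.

21.7429

Split into phases: going from k distinct to k+1 distinct takes on average 8/(8-k) draws.
E[T] = 8/8 + 8/7 + 8/6 + ... + 8/2 + 8/1 = 8·H_{8}.
H_{8} = 2.71786, so E[T] = 21.74286.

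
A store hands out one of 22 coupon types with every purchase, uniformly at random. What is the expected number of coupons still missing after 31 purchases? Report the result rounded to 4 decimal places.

For each coupon, P(unseen after 31) = (21/22)^31 = 0.23643.
By linearity of expectation, E[unseen] = 22·(21/22)^31 = 5.20137.

5.2014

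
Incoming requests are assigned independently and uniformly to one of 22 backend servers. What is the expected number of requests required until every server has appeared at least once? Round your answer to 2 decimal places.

81.20

Split into phases: going from k distinct to k+1 distinct takes on average 22/(22-k) requests.
E[T] = 22/22 + 22/21 + 22/20 + ... + 22/2 + 22/1 = 22·H_{22}.
H_{22} = 3.691, so E[T] = 81.198.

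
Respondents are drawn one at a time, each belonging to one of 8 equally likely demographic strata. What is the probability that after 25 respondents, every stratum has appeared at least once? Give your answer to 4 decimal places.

By inclusion–exclusion over which strata are missing,
P(all seen) = Σ_{j=0}^{8} (-1)^j C(8,j)((8-j)/8)^25
= 1.00000 - 0.28398 + 0.02107 - 0.00044 + 0.00000 - 0.00000 + 0.00000 - 0.00000 + 0.00000
= 0.73665.

0.7366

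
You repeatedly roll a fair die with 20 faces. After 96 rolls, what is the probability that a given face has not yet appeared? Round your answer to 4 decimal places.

Each roll misses the fixed face with probability (20-1)/20 = 19/20, independently.
P(still missing after 96) = (19/20)^96 = 0.00727.

0.0073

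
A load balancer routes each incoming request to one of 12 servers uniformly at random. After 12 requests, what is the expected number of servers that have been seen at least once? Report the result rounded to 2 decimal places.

For each server, P(seen in 12 requests) = 1 - (11/12)^12 = 0.648.
By linearity of expectation, E[distinct seen] = 12·(1 - (11/12)^12) = 7.776.

7.78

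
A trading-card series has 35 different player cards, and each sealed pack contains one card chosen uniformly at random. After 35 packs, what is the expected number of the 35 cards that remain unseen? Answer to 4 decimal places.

For each card, P(unseen after 35) = (34/35)^35 = 0.36256.
By linearity of expectation, E[unseen] = 35·(34/35)^35 = 12.68962.

12.6896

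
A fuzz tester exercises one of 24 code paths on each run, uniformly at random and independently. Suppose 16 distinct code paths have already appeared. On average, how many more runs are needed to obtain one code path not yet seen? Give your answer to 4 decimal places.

The number of runs until the next new code path is geometric with success probability 8/24, so its mean is 24/8.
E = 24/8 = 3.00000.

3.0000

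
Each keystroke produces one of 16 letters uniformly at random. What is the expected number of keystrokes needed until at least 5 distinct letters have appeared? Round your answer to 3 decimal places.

Going from k to k+1 distinct takes a geometric number of keystrokes with mean 16/(16-k).
Sum over k = 0,...,4: E = 16/16 + 16/15 + 16/14 + 16/13 + 16/12 = 5.7736.

5.774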